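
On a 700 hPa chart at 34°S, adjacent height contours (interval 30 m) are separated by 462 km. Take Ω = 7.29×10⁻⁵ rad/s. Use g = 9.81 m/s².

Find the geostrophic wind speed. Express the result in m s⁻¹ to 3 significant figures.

Coriolis parameter at 34°S:
f = 2Ω sin φ = 2 × 7.29×10⁻⁵ × sin 34° = 8.15×10⁻⁵ s⁻¹
Height gradient: |∂Z/∂n| = 30 m / 462000 m = 6.49×10⁻⁵
On a pressure surface, geostrophic balance gives V_g = (g/f)|∂Z/∂n|:
V_g = 9.81 × 6.49×10⁻⁵ / 8.15×10⁻⁵ = 7.81 m/s

7.81 m s⁻¹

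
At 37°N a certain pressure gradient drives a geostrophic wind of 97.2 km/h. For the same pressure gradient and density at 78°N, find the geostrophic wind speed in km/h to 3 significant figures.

59.8 km/h

With the same pressure gradient and density, V_g ∝ 1/f ∝ 1/sin φ.
V₂ = V₁ · sin φ₁ / sin φ₂ = 97.2 × sin 37° / sin 78°
V₂ = 97.2 × 0.6018/0.9781 = 59.8 km/h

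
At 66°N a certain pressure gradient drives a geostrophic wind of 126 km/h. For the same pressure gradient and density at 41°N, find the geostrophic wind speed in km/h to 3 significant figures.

With the same pressure gradient and density, V_g ∝ 1/f ∝ 1/sin φ.
V₂ = V₁ · sin φ₁ / sin φ₂ = 126 × sin 66° / sin 41°
V₂ = 126 × 0.9135/0.6561 = 175 km/h

175 km/h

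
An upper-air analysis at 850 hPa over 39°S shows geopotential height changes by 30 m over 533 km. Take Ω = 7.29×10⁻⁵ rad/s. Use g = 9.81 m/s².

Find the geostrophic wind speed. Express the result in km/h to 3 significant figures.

Coriolis parameter at 39°S:
f = 2Ω sin φ = 2 × 7.29×10⁻⁵ × sin 39° = 9.18×10⁻⁵ s⁻¹
Height gradient: |∂Z/∂n| = 30 m / 533000 m = 5.63×10⁻⁵
On a pressure surface, geostrophic balance gives V_g = (g/f)|∂Z/∂n|:
V_g = 9.81 × 5.63×10⁻⁵ / 9.18×10⁻⁵ = 6.02 m/s
Converting: 6.02 m/s × 3.6 = 21.7 km/h

21.7 km/h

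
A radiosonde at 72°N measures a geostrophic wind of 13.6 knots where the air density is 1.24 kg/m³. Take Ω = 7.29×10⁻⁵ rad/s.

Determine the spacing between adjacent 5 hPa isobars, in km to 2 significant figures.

420 km

Coriolis parameter at 72°N:
f = 2Ω sin φ = 2 × 7.29×10⁻⁵ × sin 72° = 1.39×10⁻⁴ s⁻¹
Wind speed in SI: 13.6 knots = 7.00 m/s
Geostrophic balance rearranged: |∂P/∂n| = f ρ V_g
|∂P/∂n| = 1.39×10⁻⁴ × 1.24 × 7.00 = 1.20×10⁻³ Pa/m
Isobar spacing: Δn = ΔP/|∂P/∂n| = 500 Pa / 1.20×10⁻³ Pa/m = 415631 m ≈ 420 km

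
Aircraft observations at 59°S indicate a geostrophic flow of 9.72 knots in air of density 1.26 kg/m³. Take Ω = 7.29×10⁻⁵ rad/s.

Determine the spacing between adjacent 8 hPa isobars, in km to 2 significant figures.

Coriolis parameter at 59°S:
f = 2Ω sin φ = 2 × 7.29×10⁻⁵ × sin 59° = 1.25×10⁻⁴ s⁻¹
Wind speed in SI: 9.72 knots = 5.00 m/s
Geostrophic balance rearranged: |∂P/∂n| = f ρ V_g
|∂P/∂n| = 1.25×10⁻⁴ × 1.26 × 5.00 = 7.87×10⁻⁴ Pa/m
Isobar spacing: Δn = ΔP/|∂P/∂n| = 800 Pa / 7.87×10⁻⁴ Pa/m = 1015996 m ≈ 1000 km

1000 km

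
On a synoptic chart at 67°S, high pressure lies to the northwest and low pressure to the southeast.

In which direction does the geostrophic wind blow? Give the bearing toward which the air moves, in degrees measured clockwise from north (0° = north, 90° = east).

045°

The pressure-gradient force points toward the southeast (bearing 135°).
Geostrophic balance: in the Southern Hemisphere the Coriolis force deflects motion to the left, so the geostrophic wind blows 90° to the left of the pressure-gradient force (low pressure on the right).
Rotating 135° by 90° counterclockwise gives 045° — the wind blows toward the northeast.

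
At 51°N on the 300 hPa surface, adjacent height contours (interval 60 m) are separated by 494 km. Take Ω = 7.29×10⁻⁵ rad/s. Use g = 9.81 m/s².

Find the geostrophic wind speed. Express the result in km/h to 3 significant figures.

37.9 km/h

Coriolis parameter at 51°N:
f = 2Ω sin φ = 2 × 7.29×10⁻⁵ × sin 51° = 1.13×10⁻⁴ s⁻¹
Height gradient: |∂Z/∂n| = 60 m / 494000 m = 1.21×10⁻⁴
On a pressure surface, geostrophic balance gives V_g = (g/f)|∂Z/∂n|:
V_g = 9.81 × 1.21×10⁻⁴ / 1.13×10⁻⁴ = 10.5 m/s
Converting: 10.5 m/s × 3.6 = 37.9 km/h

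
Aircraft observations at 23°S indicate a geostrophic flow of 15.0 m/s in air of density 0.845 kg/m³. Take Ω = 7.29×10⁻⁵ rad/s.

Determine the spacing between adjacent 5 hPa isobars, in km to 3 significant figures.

Coriolis parameter at 23°S:
f = 2Ω sin φ = 2 × 7.29×10⁻⁵ × sin 23° = 5.70×10⁻⁵ s⁻¹
Geostrophic balance rearranged: |∂P/∂n| = f ρ V_g
|∂P/∂n| = 5.70×10⁻⁵ × 0.845 × 15.0 = 7.22×10⁻⁴ Pa/m
Isobar spacing: Δn = ΔP/|∂P/∂n| = 500 Pa / 7.22×10⁻⁴ Pa/m = 692447 m ≈ 692 km

692 km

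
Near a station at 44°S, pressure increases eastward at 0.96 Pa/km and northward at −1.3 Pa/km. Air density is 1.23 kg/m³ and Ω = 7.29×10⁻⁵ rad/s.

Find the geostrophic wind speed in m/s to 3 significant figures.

13.0 m/s

Coriolis parameter at 44°S:
f = 2Ω sin φ = 2 × 7.29×10⁻⁵ × sin 44° = 1.01×10⁻⁴ s⁻¹
In the Southern Hemisphere f is negative: f = −1.01×10⁻⁴ s⁻¹.
Component geostrophic relations (x east, y north):
u_g = −(1/(fρ)) ∂P/∂y,  v_g = (1/(fρ)) ∂P/∂x
u_g = −(−1.3×10⁻³)/(−1.01×10⁻⁴ × 1.23) = −10.4 m/s;  v_g = (0.96×10⁻³)/(−1.01×10⁻⁴ × 1.23) = −7.71 m/s
|V_g| = √(u_g² + v_g²) = 13.0 m/s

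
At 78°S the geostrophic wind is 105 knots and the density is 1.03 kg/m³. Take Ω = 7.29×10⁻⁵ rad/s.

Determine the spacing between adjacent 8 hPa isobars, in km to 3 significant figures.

Coriolis parameter at 78°S:
f = 2Ω sin φ = 2 × 7.29×10⁻⁵ × sin 78° = 1.43×10⁻⁴ s⁻¹
Wind speed in SI: 105 knots = 54.0 m/s
Geostrophic balance rearranged: |∂P/∂n| = f ρ V_g
|∂P/∂n| = 1.43×10⁻⁴ × 1.03 × 54.0 = 7.93×10⁻³ Pa/m
Isobar spacing: Δn = ΔP/|∂P/∂n| = 800 Pa / 7.93×10⁻³ Pa/m = 100824 m ≈ 101 km

101 km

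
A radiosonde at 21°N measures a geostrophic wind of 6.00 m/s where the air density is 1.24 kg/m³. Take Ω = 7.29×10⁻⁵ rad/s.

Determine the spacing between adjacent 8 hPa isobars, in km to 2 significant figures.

2100 km

Coriolis parameter at 21°N:
f = 2Ω sin φ = 2 × 7.29×10⁻⁵ × sin 21° = 5.23×10⁻⁵ s⁻¹
Geostrophic balance rearranged: |∂P/∂n| = f ρ V_g
|∂P/∂n| = 5.23×10⁻⁵ × 1.24 × 6.00 = 3.89×10⁻⁴ Pa/m
Isobar spacing: Δn = ΔP/|∂P/∂n| = 800 Pa / 3.89×10⁻⁴ Pa/m = 2057929 m ≈ 2100 km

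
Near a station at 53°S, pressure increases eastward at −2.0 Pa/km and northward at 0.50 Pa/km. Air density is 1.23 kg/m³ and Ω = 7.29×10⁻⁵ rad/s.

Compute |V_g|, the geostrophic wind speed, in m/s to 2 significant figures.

14 m/s

Coriolis parameter at 53°S:
f = 2Ω sin φ = 2 × 7.29×10⁻⁵ × sin 53° = 1.16×10⁻⁴ s⁻¹
In the Southern Hemisphere f is negative: f = −1.16×10⁻⁴ s⁻¹.
Component geostrophic relations (x east, y north):
u_g = −(1/(fρ)) ∂P/∂y,  v_g = (1/(fρ)) ∂P/∂x
u_g = −(0.50×10⁻³)/(−1.16×10⁻⁴ × 1.23) = 3.49 m/s;  v_g = (−2.0×10⁻³)/(−1.16×10⁻⁴ × 1.23) = 14.0 m/s
|V_g| = √(u_g² + v_g²) = 14.4 m/s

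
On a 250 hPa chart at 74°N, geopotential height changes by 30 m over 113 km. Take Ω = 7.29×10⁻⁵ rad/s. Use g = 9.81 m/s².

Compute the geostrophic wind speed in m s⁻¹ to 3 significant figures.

Coriolis parameter at 74°N:
f = 2Ω sin φ = 2 × 7.29×10⁻⁵ × sin 74° = 1.40×10⁻⁴ s⁻¹
Height gradient: |∂Z/∂n| = 30 m / 113000 m = 2.65×10⁻⁴
On a pressure surface, geostrophic balance gives V_g = (g/f)|∂Z/∂n|:
V_g = 9.81 × 2.65×10⁻⁴ / 1.40×10⁻⁴ = 18.6 m/s

18.6 m s⁻¹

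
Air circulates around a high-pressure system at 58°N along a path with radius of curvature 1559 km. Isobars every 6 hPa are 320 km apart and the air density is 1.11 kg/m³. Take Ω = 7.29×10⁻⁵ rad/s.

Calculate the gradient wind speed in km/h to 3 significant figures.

53.3 km/h

Coriolis parameter at 58°N:
f = 2Ω sin φ = 2 × 7.29×10⁻⁵ × sin 58° = 1.24×10⁻⁴ s⁻¹
Pressure gradient: |∂P/∂n| = 600 Pa / 320000 m = 1.88×10⁻³ Pa/m
Geostrophic speed: V_g = |∂P/∂n|/(fρ) = 1.88×10⁻³/(1.24×10⁻⁴ × 1.11) = 13.7 m/s
Around a high, pressure-gradient force acts outward with centrifugal, so Coriolis balances both:
fV = (1/ρ)|∂P/∂n| + V²/R  →  V² − fR·V + fR·V_g = 0
With fR = 1.24×10⁻⁴ × 1559×10³ m = 193 m/s:
V = [fR − √((fR)² − 4 fR V_g)]/2 = [193 − √(193² − 4×193×13.7)]/2 = 14.8 m/s
Supergeostrophic (V > V_g = 13.7 m/s), as expected around a high.
Converting: 14.8 m/s × 3.6 = 53.3 km/h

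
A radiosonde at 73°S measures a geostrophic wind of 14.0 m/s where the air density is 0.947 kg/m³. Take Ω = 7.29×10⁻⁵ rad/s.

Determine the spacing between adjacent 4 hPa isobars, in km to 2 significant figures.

Coriolis parameter at 73°S:
f = 2Ω sin φ = 2 × 7.29×10⁻⁵ × sin 73° = 1.39×10⁻⁴ s⁻¹
Geostrophic balance rearranged: |∂P/∂n| = f ρ V_g
|∂P/∂n| = 1.39×10⁻⁴ × 0.947 × 14.0 = 1.85×10⁻³ Pa/m
Isobar spacing: Δn = ΔP/|∂P/∂n| = 400 Pa / 1.85×10⁻³ Pa/m = 216385 m ≈ 220 km

220 km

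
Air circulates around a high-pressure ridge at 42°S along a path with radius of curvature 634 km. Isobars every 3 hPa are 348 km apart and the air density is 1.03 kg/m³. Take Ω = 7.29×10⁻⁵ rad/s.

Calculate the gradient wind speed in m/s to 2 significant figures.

Coriolis parameter at 42°S:
f = 2Ω sin φ = 2 × 7.29×10⁻⁵ × sin 42° = 9.76×10⁻⁵ s⁻¹
Pressure gradient: |∂P/∂n| = 300 Pa / 348000 m = 8.62×10⁻⁴ Pa/m
Geostrophic speed: V_g = |∂P/∂n|/(fρ) = 8.62×10⁻⁴/(9.76×10⁻⁵ × 1.03) = 8.58 m/s
Around a high, pressure-gradient force acts outward with centrifugal, so Coriolis balances both:
fV = (1/ρ)|∂P/∂n| + V²/R  →  V² − fR·V + fR·V_g = 0
With fR = 9.76×10⁻⁵ × 634×10³ m = 61.9 m/s:
V = [fR − √((fR)² − 4 fR V_g)]/2 = [61.9 − √(61.9² − 4×61.9×8.58)]/2 = 10.3 m/s
Supergeostrophic (V > V_g = 8.58 m/s), as expected around a high.

10 m/s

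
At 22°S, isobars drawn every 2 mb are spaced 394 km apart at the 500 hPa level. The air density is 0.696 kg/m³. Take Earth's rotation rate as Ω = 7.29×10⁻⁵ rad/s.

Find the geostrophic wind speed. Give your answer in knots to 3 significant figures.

Coriolis parameter at 22°S:
f = 2Ω sin φ = 2 × 7.29×10⁻⁵ × sin 22° = 5.46×10⁻⁵ s⁻¹
Pressure gradient: |∂P/∂n| = 200 Pa / 394000 m = 5.08×10⁻⁴ Pa/m
Geostrophic balance (pressure-gradient force = Coriolis force):
V_g = (1/(fρ)) |∂P/∂n| = 5.08×10⁻⁴ / (5.46×10⁻⁵ × 0.696) = 13.4 m/s
Converting: 13.4 m/s × 1.944 = 26.0 knots

26.0 knots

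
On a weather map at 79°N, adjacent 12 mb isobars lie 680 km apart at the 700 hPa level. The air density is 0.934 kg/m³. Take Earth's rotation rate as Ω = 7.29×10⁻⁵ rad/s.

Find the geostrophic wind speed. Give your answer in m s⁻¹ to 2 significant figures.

Coriolis parameter at 79°N:
f = 2Ω sin φ = 2 × 7.29×10⁻⁵ × sin 79° = 1.43×10⁻⁴ s⁻¹
Pressure gradient: |∂P/∂n| = 1200 Pa / 680000 m = 1.76×10⁻³ Pa/m
Geostrophic balance (pressure-gradient force = Coriolis force):
V_g = (1/(fρ)) |∂P/∂n| = 1.76×10⁻³ / (1.43×10⁻⁴ × 0.934) = 13.2 m/s

13 m s⁻¹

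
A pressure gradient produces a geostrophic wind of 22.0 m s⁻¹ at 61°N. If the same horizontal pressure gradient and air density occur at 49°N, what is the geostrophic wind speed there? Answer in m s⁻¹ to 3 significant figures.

With the same pressure gradient and density, V_g ∝ 1/f ∝ 1/sin φ.
V₂ = V₁ · sin φ₁ / sin φ₂ = 22.0 × sin 61° / sin 49°
V₂ = 22.0 × 0.8746/0.7547 = 25.5 m s⁻¹

25.5 m s⁻¹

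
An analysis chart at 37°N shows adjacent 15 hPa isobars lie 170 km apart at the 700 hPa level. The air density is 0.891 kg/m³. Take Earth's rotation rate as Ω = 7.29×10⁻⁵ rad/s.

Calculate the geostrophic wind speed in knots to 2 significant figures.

Coriolis parameter at 37°N:
f = 2Ω sin φ = 2 × 7.29×10⁻⁵ × sin 37° = 8.77×10⁻⁵ s⁻¹
Pressure gradient: |∂P/∂n| = 1500 Pa / 170000 m = 8.82×10⁻³ Pa/m
Geostrophic balance (pressure-gradient force = Coriolis force):
V_g = (1/(fρ)) |∂P/∂n| = 8.82×10⁻³ / (8.77×10⁻⁵ × 0.891) = 113 m/s
Converting: 113 m/s × 1.944 = 220 knots

220 knots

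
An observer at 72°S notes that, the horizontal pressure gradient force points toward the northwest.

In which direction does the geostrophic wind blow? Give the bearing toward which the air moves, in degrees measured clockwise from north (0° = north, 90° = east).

The pressure-gradient force points toward the northwest (bearing 315°).
Geostrophic balance: in the Southern Hemisphere the Coriolis force deflects motion to the left, so the geostrophic wind blows 90° to the left of the pressure-gradient force (low pressure on the right).
Rotating 315° by 90° counterclockwise gives 225° — the wind blows toward the southwest.

225°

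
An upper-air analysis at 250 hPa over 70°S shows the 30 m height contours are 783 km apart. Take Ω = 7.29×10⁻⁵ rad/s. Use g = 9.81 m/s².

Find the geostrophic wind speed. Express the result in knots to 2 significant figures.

Coriolis parameter at 70°S:
f = 2Ω sin φ = 2 × 7.29×10⁻⁵ × sin 70° = 1.37×10⁻⁴ s⁻¹
Height gradient: |∂Z/∂n| = 30 m / 783000 m = 3.83×10⁻⁵
On a pressure surface, geostrophic balance gives V_g = (g/f)|∂Z/∂n|:
V_g = 9.81 × 3.83×10⁻⁵ / 1.37×10⁻⁴ = 2.74 m/s
Converting: 2.74 m/s × 1.944 = 5.3 knots

5.3 knots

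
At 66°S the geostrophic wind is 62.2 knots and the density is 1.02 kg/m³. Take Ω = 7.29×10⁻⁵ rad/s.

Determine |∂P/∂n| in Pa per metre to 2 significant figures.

Coriolis parameter at 66°S:
f = 2Ω sin φ = 2 × 7.29×10⁻⁵ × sin 66° = 1.33×10⁻⁴ s⁻¹
Wind speed in SI: 62.2 knots = 32.0 m/s
Geostrophic balance rearranged: |∂P/∂n| = f ρ V_g
|∂P/∂n| = 1.33×10⁻⁴ × 1.02 × 32.0 = 4.35×10⁻³ Pa/m

4.3×10⁻³ Pa/m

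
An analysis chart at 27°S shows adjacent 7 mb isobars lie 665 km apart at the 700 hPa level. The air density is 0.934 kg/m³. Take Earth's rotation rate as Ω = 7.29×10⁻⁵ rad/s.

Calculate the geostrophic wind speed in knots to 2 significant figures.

Coriolis parameter at 27°S:
f = 2Ω sin φ = 2 × 7.29×10⁻⁵ × sin 27° = 6.62×10⁻⁵ s⁻¹
Pressure gradient: |∂P/∂n| = 700 Pa / 665000 m = 1.05×10⁻³ Pa/m
Geostrophic balance (pressure-gradient force = Coriolis force):
V_g = (1/(fρ)) |∂P/∂n| = 1.05×10⁻³ / (6.62×10⁻⁵ × 0.934) = 17.0 m/s
Converting: 17.0 m/s × 1.944 = 33 knots

33 knots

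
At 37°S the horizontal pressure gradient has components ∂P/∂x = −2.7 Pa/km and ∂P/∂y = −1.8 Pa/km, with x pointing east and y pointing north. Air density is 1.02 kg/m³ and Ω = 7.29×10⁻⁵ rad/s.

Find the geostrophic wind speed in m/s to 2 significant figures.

Coriolis parameter at 37°S:
f = 2Ω sin φ = 2 × 7.29×10⁻⁵ × sin 37° = 8.77×10⁻⁵ s⁻¹
In the Southern Hemisphere f is negative: f = −8.77×10⁻⁵ s⁻¹.
Component geostrophic relations (x east, y north):
u_g = −(1/(fρ)) ∂P/∂y,  v_g = (1/(fρ)) ∂P/∂x
u_g = −(−1.8×10⁻³)/(−8.77×10⁻⁵ × 1.02) = −20.1 m/s;  v_g = (−2.7×10⁻³)/(−8.77×10⁻⁵ × 1.02) = 30.2 m/s
|V_g| = √(u_g² + v_g²) = 36.3 m/s

36 m/s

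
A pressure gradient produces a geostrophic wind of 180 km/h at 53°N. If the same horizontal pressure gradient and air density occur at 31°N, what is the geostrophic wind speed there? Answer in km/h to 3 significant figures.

With the same pressure gradient and density, V_g ∝ 1/f ∝ 1/sin φ.
V₂ = V₁ · sin φ₁ / sin φ₂ = 180 × sin 53° / sin 31°
V₂ = 180 × 0.7986/0.5150 = 279 km/h

279 km/h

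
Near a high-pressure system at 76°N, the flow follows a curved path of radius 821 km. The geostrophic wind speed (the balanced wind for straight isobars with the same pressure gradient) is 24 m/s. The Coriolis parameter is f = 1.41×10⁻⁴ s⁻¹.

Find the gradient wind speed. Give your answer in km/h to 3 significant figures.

122 km/h

Around a high, pressure-gradient force acts outward with centrifugal, so Coriolis balances both:
fV = (1/ρ)|∂P/∂n| + V²/R  →  V² − fR·V + fR·V_g = 0
With fR = 1.41×10⁻⁴ × 821×10³ m = 116 m/s:
V = [fR − √((fR)² − 4 fR V_g)]/2 = [116 − √(116² − 4×116×24)]/2 = 34 m/s
Supergeostrophic (V > V_g = 24 m/s), as expected around a high.
Converting: 34 m/s × 3.6 = 122 km/h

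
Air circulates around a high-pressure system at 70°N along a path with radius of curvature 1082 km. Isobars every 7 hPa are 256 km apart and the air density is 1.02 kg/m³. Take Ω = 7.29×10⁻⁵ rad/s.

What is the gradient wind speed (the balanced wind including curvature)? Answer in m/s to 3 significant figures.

Coriolis parameter at 70°N:
f = 2Ω sin φ = 2 × 7.29×10⁻⁵ × sin 70° = 1.37×10⁻⁴ s⁻¹
Pressure gradient: |∂P/∂n| = 700 Pa / 256000 m = 2.73×10⁻³ Pa/m
Geostrophic speed: V_g = |∂P/∂n|/(fρ) = 2.73×10⁻³/(1.37×10⁻⁴ × 1.02) = 19.6 m/s
Around a high, pressure-gradient force acts outward with centrifugal, so Coriolis balances both:
fV = (1/ρ)|∂P/∂n| + V²/R  →  V² − fR·V + fR·V_g = 0
With fR = 1.37×10⁻⁴ × 1082×10³ m = 148 m/s:
V = [fR − √((fR)² − 4 fR V_g)]/2 = [148 − √(148² − 4×148×19.6)]/2 = 23.2 m/s
Supergeostrophic (V > V_g = 19.6 m/s), as expected around a high.

23.2 m/s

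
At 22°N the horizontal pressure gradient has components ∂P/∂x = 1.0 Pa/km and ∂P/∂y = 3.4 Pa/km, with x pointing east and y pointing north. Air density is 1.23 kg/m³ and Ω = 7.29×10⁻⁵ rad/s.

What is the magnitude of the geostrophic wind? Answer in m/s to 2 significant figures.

53 m/s

Coriolis parameter at 22°N:
f = 2Ω sin φ = 2 × 7.29×10⁻⁵ × sin 22° = 5.46×10⁻⁵ s⁻¹
Component geostrophic relations (x east, y north):
u_g = −(1/(fρ)) ∂P/∂y,  v_g = (1/(fρ)) ∂P/∂x
u_g = −(3.4×10⁻³)/(5.46×10⁻⁵ × 1.23) = −50.6 m/s;  v_g = (1.0×10⁻³)/(5.46×10⁻⁵ × 1.23) = 14.9 m/s
|V_g| = √(u_g² + v_g²) = 52.8 m/s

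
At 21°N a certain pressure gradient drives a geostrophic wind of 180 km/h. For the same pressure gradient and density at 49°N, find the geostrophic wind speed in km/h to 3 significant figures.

85.5 km/h

With the same pressure gradient and density, V_g ∝ 1/f ∝ 1/sin φ.
V₂ = V₁ · sin φ₁ / sin φ₂ = 180 × sin 21° / sin 49°
V₂ = 180 × 0.3584/0.7547 = 85.5 km/h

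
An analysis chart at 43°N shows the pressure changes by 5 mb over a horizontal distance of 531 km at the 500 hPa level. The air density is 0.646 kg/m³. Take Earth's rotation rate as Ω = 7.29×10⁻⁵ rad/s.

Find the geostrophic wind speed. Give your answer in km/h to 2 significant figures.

53 km/h

Coriolis parameter at 43°N:
f = 2Ω sin φ = 2 × 7.29×10⁻⁵ × sin 43° = 9.94×10⁻⁵ s⁻¹
Pressure gradient: |∂P/∂n| = 500 Pa / 531000 m = 9.42×10⁻⁴ Pa/m
Geostrophic balance (pressure-gradient force = Coriolis force):
V_g = (1/(fρ)) |∂P/∂n| = 9.42×10⁻⁴ / (9.94×10⁻⁵ × 0.646) = 14.7 m/s
Converting: 14.7 m/s × 3.6 = 53 km/h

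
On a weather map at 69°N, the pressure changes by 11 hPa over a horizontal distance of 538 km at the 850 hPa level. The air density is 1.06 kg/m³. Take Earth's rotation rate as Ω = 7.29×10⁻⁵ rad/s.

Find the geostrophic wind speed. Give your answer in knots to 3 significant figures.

27.5 knots

Coriolis parameter at 69°N:
f = 2Ω sin φ = 2 × 7.29×10⁻⁵ × sin 69° = 1.36×10⁻⁴ s⁻¹
Pressure gradient: |∂P/∂n| = 1100 Pa / 538000 m = 2.04×10⁻³ Pa/m
Geostrophic balance (pressure-gradient force = Coriolis force):
V_g = (1/(fρ)) |∂P/∂n| = 2.04×10⁻³ / (1.36×10⁻⁴ × 1.06) = 14.2 m/s
Converting: 14.2 m/s × 1.944 = 27.5 knots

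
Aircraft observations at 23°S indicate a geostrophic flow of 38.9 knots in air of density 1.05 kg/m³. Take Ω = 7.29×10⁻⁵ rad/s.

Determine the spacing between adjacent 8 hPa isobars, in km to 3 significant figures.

Coriolis parameter at 23°S:
f = 2Ω sin φ = 2 × 7.29×10⁻⁵ × sin 23° = 5.70×10⁻⁵ s⁻¹
Wind speed in SI: 38.9 knots = 20.0 m/s
Geostrophic balance rearranged: |∂P/∂n| = f ρ V_g
|∂P/∂n| = 5.70×10⁻⁵ × 1.05 × 20.0 = 1.20×10⁻³ Pa/m
Isobar spacing: Δn = ΔP/|∂P/∂n| = 800 Pa / 1.20×10⁻³ Pa/m = 668309 m ≈ 668 km

668 km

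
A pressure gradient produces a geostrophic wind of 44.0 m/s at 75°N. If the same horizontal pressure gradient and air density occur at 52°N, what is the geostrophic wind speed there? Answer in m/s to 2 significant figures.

54 m/s

With the same pressure gradient and density, V_g ∝ 1/f ∝ 1/sin φ.
V₂ = V₁ · sin φ₁ / sin φ₂ = 44.0 × sin 75° / sin 52°
V₂ = 44.0 × 0.9659/0.7880 = 54 m/s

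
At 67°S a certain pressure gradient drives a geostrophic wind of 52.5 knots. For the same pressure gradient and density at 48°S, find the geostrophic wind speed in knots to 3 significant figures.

65.0 knots

With the same pressure gradient and density, V_g ∝ 1/f ∝ 1/sin φ.
V₂ = V₁ · sin φ₁ / sin φ₂ = 52.5 × sin 67° / sin 48°
V₂ = 52.5 × 0.9205/0.7431 = 65.0 knots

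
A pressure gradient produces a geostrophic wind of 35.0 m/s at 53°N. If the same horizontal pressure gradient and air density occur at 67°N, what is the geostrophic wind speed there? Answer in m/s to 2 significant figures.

With the same pressure gradient and density, V_g ∝ 1/f ∝ 1/sin φ.
V₂ = V₁ · sin φ₁ / sin φ₂ = 35.0 × sin 53° / sin 67°
V₂ = 35.0 × 0.7986/0.9205 = 30 m/s

30 m/s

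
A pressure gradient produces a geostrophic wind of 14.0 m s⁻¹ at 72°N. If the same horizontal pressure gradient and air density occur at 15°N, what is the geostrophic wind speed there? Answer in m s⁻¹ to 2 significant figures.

51 m s⁻¹

With the same pressure gradient and density, V_g ∝ 1/f ∝ 1/sin φ.
V₂ = V₁ · sin φ₁ / sin φ₂ = 14.0 × sin 72° / sin 15°
V₂ = 14.0 × 0.9511/0.2588 = 51 m s⁻¹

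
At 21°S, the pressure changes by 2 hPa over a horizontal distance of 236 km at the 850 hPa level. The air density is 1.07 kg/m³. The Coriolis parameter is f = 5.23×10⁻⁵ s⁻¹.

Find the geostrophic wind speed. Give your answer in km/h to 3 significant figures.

Pressure gradient: |∂P/∂n| = 200 Pa / 236000 m = 8.47×10⁻⁴ Pa/m
Geostrophic balance (pressure-gradient force = Coriolis force):
V_g = (1/(fρ)) |∂P/∂n| = 8.47×10⁻⁴ / (5.23×10⁻⁵ × 1.07) = 15.1 m/s
Converting: 15.1 m/s × 3.6 = 54.5 km/h

54.5 km/h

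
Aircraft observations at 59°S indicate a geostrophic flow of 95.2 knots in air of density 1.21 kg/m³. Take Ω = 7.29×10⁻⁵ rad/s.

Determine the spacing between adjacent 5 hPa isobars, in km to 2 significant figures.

Coriolis parameter at 59°S:
f = 2Ω sin φ = 2 × 7.29×10⁻⁵ × sin 59° = 1.25×10⁻⁴ s⁻¹
Wind speed in SI: 95.2 knots = 49.0 m/s
Geostrophic balance rearranged: |∂P/∂n| = f ρ V_g
|∂P/∂n| = 1.25×10⁻⁴ × 1.21 × 49.0 = 7.41×10⁻³ Pa/m
Isobar spacing: Δn = ΔP/|∂P/∂n| = 500 Pa / 7.41×10⁻³ Pa/m = 67513 m ≈ 68 km

68 km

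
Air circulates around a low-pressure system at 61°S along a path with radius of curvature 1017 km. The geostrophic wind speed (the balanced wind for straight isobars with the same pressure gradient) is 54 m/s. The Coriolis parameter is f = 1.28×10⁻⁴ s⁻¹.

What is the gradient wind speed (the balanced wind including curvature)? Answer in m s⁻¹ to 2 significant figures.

41 m s⁻¹

Around a low, centrifugal force acts outward with Coriolis, so pressure-gradient force balances both:
(1/ρ)|∂P/∂n| = fV + V²/R  →  V² + fR·V − fR·V_g = 0
With fR = 1.28×10⁻⁴ × 1017×10³ m = 130 m/s:
V = [−fR + √((fR)² + 4 fR V_g)]/2 = [−130 + √(130² + 4×130×54)]/2 = 41.1 m/s
Subgeostrophic (V < V_g = 54 m/s), as expected around a low.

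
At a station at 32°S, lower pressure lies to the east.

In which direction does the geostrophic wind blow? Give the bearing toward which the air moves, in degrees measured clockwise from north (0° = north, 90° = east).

000°

The pressure-gradient force points toward the east (bearing 090°).
Geostrophic balance: in the Southern Hemisphere the Coriolis force deflects motion to the left, so the geostrophic wind blows 90° to the left of the pressure-gradient force (low pressure on the right).
Rotating 090° by 90° counterclockwise gives 000° — the wind blows toward the north.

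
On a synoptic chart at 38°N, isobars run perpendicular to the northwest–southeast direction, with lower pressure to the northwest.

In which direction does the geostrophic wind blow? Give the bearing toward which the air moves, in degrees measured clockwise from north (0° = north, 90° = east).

The pressure-gradient force points toward the northwest (bearing 315°).
Geostrophic balance: in the Northern Hemisphere the Coriolis force deflects motion to the right, so the geostrophic wind blows 90° to the right of the pressure-gradient force (low pressure on the left).
Rotating 315° by 90° clockwise gives 045° — the wind blows toward the northeast.

045°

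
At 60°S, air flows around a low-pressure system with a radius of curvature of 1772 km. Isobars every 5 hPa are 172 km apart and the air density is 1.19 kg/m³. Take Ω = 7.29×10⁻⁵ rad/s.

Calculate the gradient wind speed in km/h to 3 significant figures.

Coriolis parameter at 60°S:
f = 2Ω sin φ = 2 × 7.29×10⁻⁵ × sin 60° = 1.26×10⁻⁴ s⁻¹
Pressure gradient: |∂P/∂n| = 500 Pa / 172000 m = 2.91×10⁻³ Pa/m
Geostrophic speed: V_g = |∂P/∂n|/(fρ) = 2.91×10⁻³/(1.26×10⁻⁴ × 1.19) = 19.3 m/s
Around a low, centrifugal force acts outward with Coriolis, so pressure-gradient force balances both:
(1/ρ)|∂P/∂n| = fV + V²/R  →  V² + fR·V − fR·V_g = 0
With fR = 1.26×10⁻⁴ × 1772×10³ m = 224 m/s:
V = [−fR + √((fR)² + 4 fR V_g)]/2 = [−224 + √(224² + 4×224×19.3)]/2 = 17.9 m/s
Subgeostrophic (V < V_g = 19.3 m/s), as expected around a low.
Converting: 17.9 m/s × 3.6 = 64.5 km/h

64.5 km/h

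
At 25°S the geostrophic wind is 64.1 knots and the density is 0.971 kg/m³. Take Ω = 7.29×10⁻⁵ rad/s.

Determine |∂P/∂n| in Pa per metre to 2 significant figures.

2.0×10⁻³ Pa/m

Coriolis parameter at 25°S:
f = 2Ω sin φ = 2 × 7.29×10⁻⁵ × sin 25° = 6.16×10⁻⁵ s⁻¹
Wind speed in SI: 64.1 knots = 33.0 m/s
Geostrophic balance rearranged: |∂P/∂n| = f ρ V_g
|∂P/∂n| = 6.16×10⁻⁵ × 0.971 × 33.0 = 1.97×10⁻³ Pa/m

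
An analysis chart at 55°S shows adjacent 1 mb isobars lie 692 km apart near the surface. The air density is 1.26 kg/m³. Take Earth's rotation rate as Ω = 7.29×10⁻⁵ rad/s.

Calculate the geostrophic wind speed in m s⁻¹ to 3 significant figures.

Coriolis parameter at 55°S:
f = 2Ω sin φ = 2 × 7.29×10⁻⁵ × sin 55° = 1.19×10⁻⁴ s⁻¹
Pressure gradient: |∂P/∂n| = 100 Pa / 692000 m = 1.45×10⁻⁴ Pa/m
Geostrophic balance (pressure-gradient force = Coriolis force):
V_g = (1/(fρ)) |∂P/∂n| = 1.45×10⁻⁴ / (1.19×10⁻⁴ × 1.26) = 0.960 m/s

0.960 m s⁻¹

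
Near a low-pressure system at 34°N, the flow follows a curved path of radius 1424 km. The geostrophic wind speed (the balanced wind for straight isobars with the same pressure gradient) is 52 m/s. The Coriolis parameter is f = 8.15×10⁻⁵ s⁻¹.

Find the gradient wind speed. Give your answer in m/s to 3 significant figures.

38.9 m/s

Around a low, centrifugal force acts outward with Coriolis, so pressure-gradient force balances both:
(1/ρ)|∂P/∂n| = fV + V²/R  →  V² + fR·V − fR·V_g = 0
With fR = 8.15×10⁻⁵ × 1424×10³ m = 116 m/s:
V = [−fR + √((fR)² + 4 fR V_g)]/2 = [−116 + √(116² + 4×116×52)]/2 = 38.9 m/s
Subgeostrophic (V < V_g = 52 m/s), as expected around a low.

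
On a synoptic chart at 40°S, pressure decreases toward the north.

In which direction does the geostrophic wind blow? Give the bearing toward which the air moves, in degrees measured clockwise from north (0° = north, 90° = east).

The pressure-gradient force points toward the north (bearing 000°).
Geostrophic balance: in the Southern Hemisphere the Coriolis force deflects motion to the left, so the geostrophic wind blows 90° to the left of the pressure-gradient force (low pressure on the right).
Rotating 000° by 90° counterclockwise gives 270° — the wind blows toward the west.

270°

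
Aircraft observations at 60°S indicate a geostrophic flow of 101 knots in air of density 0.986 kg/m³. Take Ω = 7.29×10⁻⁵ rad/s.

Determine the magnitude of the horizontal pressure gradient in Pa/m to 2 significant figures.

6.5×10⁻³ Pa/m

Coriolis parameter at 60°S:
f = 2Ω sin φ = 2 × 7.29×10⁻⁵ × sin 60° = 1.26×10⁻⁴ s⁻¹
Wind speed in SI: 101 knots = 52.0 m/s
Geostrophic balance rearranged: |∂P/∂n| = f ρ V_g
|∂P/∂n| = 1.26×10⁻⁴ × 0.986 × 52.0 = 6.47×10⁻³ Pa/m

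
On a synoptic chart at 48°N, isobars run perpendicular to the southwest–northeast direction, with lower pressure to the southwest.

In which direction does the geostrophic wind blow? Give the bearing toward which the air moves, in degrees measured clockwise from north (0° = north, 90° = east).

315°

The pressure-gradient force points toward the southwest (bearing 225°).
Geostrophic balance: in the Northern Hemisphere the Coriolis force deflects motion to the right, so the geostrophic wind blows 90° to the right of the pressure-gradient force (low pressure on the left).
Rotating 225° by 90° clockwise gives 315° — the wind blows toward the northwest.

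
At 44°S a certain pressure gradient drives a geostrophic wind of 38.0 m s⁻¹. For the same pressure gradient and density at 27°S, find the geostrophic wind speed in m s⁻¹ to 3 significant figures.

58.1 m s⁻¹

With the same pressure gradient and density, V_g ∝ 1/f ∝ 1/sin φ.
V₂ = V₁ · sin φ₁ / sin φ₂ = 38.0 × sin 44° / sin 27°
V₂ = 38.0 × 0.6947/0.4540 = 58.1 m s⁻¹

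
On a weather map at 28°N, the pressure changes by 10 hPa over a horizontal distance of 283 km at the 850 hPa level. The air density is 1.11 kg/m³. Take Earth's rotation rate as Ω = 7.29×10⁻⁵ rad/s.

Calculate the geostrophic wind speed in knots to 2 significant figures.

90 knots

Coriolis parameter at 28°N:
f = 2Ω sin φ = 2 × 7.29×10⁻⁵ × sin 28° = 6.84×10⁻⁵ s⁻¹
Pressure gradient: |∂P/∂n| = 1000 Pa / 283000 m = 3.53×10⁻³ Pa/m
Geostrophic balance (pressure-gradient force = Coriolis force):
V_g = (1/(fρ)) |∂P/∂n| = 3.53×10⁻³ / (6.84×10⁻⁵ × 1.11) = 46.5 m/s
Converting: 46.5 m/s × 1.944 = 90 knots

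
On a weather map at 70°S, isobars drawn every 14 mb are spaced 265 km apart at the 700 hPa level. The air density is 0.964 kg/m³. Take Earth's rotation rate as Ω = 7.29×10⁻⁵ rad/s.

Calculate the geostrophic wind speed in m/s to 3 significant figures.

40.0 m/s

Coriolis parameter at 70°S:
f = 2Ω sin φ = 2 × 7.29×10⁻⁵ × sin 70° = 1.37×10⁻⁴ s⁻¹
Pressure gradient: |∂P/∂n| = 1400 Pa / 265000 m = 5.28×10⁻³ Pa/m
Geostrophic balance (pressure-gradient force = Coriolis force):
V_g = (1/(fρ)) |∂P/∂n| = 5.28×10⁻³ / (1.37×10⁻⁴ × 0.964) = 40.0 m/s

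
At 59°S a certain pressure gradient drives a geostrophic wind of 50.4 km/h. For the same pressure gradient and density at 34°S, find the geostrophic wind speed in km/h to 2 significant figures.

With the same pressure gradient and density, V_g ∝ 1/f ∝ 1/sin φ.
V₂ = V₁ · sin φ₁ / sin φ₂ = 50.4 × sin 59° / sin 34°
V₂ = 50.4 × 0.8572/0.5592 = 77 km/h

77 km/h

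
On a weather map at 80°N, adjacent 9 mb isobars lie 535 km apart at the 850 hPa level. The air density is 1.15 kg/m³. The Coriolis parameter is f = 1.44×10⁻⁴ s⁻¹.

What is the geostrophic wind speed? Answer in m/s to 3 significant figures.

Pressure gradient: |∂P/∂n| = 900 Pa / 535000 m = 1.68×10⁻³ Pa/m
Geostrophic balance (pressure-gradient force = Coriolis force):
V_g = (1/(fρ)) |∂P/∂n| = 1.68×10⁻³ / (1.44×10⁻⁴ × 1.15) = 10.2 m/s

10.2 m/s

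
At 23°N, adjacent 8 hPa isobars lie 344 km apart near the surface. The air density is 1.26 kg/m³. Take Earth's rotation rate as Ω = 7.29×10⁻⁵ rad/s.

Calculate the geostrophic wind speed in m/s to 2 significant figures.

Coriolis parameter at 23°N:
f = 2Ω sin φ = 2 × 7.29×10⁻⁵ × sin 23° = 5.70×10⁻⁵ s⁻¹
Pressure gradient: |∂P/∂n| = 800 Pa / 344000 m = 2.33×10⁻³ Pa/m
Geostrophic balance (pressure-gradient force = Coriolis force):
V_g = (1/(fρ)) |∂P/∂n| = 2.33×10⁻³ / (5.70×10⁻⁵ × 1.26) = 32.4 m/s

32 m/s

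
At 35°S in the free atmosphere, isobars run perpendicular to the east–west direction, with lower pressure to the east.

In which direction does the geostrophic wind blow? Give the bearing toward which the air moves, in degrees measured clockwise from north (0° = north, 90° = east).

000°

The pressure-gradient force points toward the east (bearing 090°).
Geostrophic balance: in the Southern Hemisphere the Coriolis force deflects motion to the left, so the geostrophic wind blows 90° to the left of the pressure-gradient force (low pressure on the right).
Rotating 090° by 90° counterclockwise gives 000° — the wind blows toward the north.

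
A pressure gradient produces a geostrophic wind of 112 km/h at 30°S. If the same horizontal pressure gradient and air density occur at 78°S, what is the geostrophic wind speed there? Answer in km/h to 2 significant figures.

57 km/h

With the same pressure gradient and density, V_g ∝ 1/f ∝ 1/sin φ.
V₂ = V₁ · sin φ₁ / sin φ₂ = 112 × sin 30° / sin 78°
V₂ = 112 × 0.5000/0.9781 = 57 km/h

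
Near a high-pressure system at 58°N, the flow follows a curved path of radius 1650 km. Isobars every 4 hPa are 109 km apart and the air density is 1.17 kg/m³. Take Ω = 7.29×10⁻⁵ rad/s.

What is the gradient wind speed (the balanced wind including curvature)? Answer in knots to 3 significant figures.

57.7 knots

Coriolis parameter at 58°N:
f = 2Ω sin φ = 2 × 7.29×10⁻⁵ × sin 58° = 1.24×10⁻⁴ s⁻¹
Pressure gradient: |∂P/∂n| = 400 Pa / 109000 m = 3.67×10⁻³ Pa/m
Geostrophic speed: V_g = |∂P/∂n|/(fρ) = 3.67×10⁻³/(1.24×10⁻⁴ × 1.17) = 25.4 m/s
Around a high, pressure-gradient force acts outward with centrifugal, so Coriolis balances both:
fV = (1/ρ)|∂P/∂n| + V²/R  →  V² − fR·V + fR·V_g = 0
With fR = 1.24×10⁻⁴ × 1650×10³ m = 204 m/s:
V = [fR − √((fR)² − 4 fR V_g)]/2 = [204 − √(204² − 4×204×25.4)]/2 = 29.7 m/s
Supergeostrophic (V > V_g = 25.4 m/s), as expected around a high.
Converting: 29.7 m/s × 1.944 = 57.7 knots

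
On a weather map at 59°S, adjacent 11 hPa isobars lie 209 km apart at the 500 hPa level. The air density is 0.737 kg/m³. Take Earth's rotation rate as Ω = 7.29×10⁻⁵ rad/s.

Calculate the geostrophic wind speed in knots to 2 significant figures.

110 knots

Coriolis parameter at 59°S:
f = 2Ω sin φ = 2 × 7.29×10⁻⁵ × sin 59° = 1.25×10⁻⁴ s⁻¹
Pressure gradient: |∂P/∂n| = 1100 Pa / 209000 m = 5.26×10⁻³ Pa/m
Geostrophic balance (pressure-gradient force = Coriolis force):
V_g = (1/(fρ)) |∂P/∂n| = 5.26×10⁻³ / (1.25×10⁻⁴ × 0.737) = 57.1 m/s
Converting: 57.1 m/s × 1.944 = 110 knots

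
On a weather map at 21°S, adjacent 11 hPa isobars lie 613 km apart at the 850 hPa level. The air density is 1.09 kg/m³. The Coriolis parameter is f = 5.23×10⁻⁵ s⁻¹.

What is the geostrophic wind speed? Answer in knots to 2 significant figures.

Pressure gradient: |∂P/∂n| = 1100 Pa / 613000 m = 1.79×10⁻³ Pa/m
Geostrophic balance (pressure-gradient force = Coriolis force):
V_g = (1/(fρ)) |∂P/∂n| = 1.79×10⁻³ / (5.23×10⁻⁵ × 1.09) = 31.5 m/s
Converting: 31.5 m/s × 1.944 = 61 knots

61 knots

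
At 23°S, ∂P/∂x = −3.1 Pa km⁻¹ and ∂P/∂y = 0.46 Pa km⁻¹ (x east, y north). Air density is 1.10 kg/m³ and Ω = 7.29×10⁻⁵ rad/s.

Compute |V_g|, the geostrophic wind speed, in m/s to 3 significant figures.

Coriolis parameter at 23°S:
f = 2Ω sin φ = 2 × 7.29×10⁻⁵ × sin 23° = 5.70×10⁻⁵ s⁻¹
In the Southern Hemisphere f is negative: f = −5.70×10⁻⁵ s⁻¹.
Component geostrophic relations (x east, y north):
u_g = −(1/(fρ)) ∂P/∂y,  v_g = (1/(fρ)) ∂P/∂x
u_g = −(0.46×10⁻³)/(−5.70×10⁻⁵ × 1.10) = 7.34 m/s;  v_g = (−3.1×10⁻³)/(−5.70×10⁻⁵ × 1.10) = 49.5 m/s
|V_g| = √(u_g² + v_g²) = 50.0 m/s

50.0 m/s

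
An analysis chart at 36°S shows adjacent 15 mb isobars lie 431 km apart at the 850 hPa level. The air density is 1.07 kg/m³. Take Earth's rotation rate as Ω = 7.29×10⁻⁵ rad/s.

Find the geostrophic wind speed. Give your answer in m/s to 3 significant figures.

38.0 m/s

Coriolis parameter at 36°S:
f = 2Ω sin φ = 2 × 7.29×10⁻⁵ × sin 36° = 8.57×10⁻⁵ s⁻¹
Pressure gradient: |∂P/∂n| = 1500 Pa / 431000 m = 3.48×10⁻³ Pa/m
Geostrophic balance (pressure-gradient force = Coriolis force):
V_g = (1/(fρ)) |∂P/∂n| = 3.48×10⁻³ / (8.57×10⁻⁵ × 1.07) = 38.0 m/s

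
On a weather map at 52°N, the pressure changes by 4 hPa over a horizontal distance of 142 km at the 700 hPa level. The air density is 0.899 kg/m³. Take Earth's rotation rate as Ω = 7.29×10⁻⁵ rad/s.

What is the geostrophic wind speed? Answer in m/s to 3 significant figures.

Coriolis parameter at 52°N:
f = 2Ω sin φ = 2 × 7.29×10⁻⁵ × sin 52° = 1.15×10⁻⁴ s⁻¹
Pressure gradient: |∂P/∂n| = 400 Pa / 142000 m = 2.82×10⁻³ Pa/m
Geostrophic balance (pressure-gradient force = Coriolis force):
V_g = (1/(fρ)) |∂P/∂n| = 2.82×10⁻³ / (1.15×10⁻⁴ × 0.899) = 27.3 m/s

27.3 m/s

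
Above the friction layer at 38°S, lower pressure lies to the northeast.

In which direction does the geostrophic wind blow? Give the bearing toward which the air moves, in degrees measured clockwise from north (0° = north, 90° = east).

The pressure-gradient force points toward the northeast (bearing 045°).
Geostrophic balance: in the Southern Hemisphere the Coriolis force deflects motion to the left, so the geostrophic wind blows 90° to the left of the pressure-gradient force (low pressure on the right).
Rotating 045° by 90° counterclockwise gives 315° — the wind blows toward the northwest.

315°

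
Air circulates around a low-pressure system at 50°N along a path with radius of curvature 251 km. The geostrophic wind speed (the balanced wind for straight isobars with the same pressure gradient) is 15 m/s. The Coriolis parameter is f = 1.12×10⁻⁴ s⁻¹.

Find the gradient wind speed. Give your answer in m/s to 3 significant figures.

10.8 m/s

Around a low, centrifugal force acts outward with Coriolis, so pressure-gradient force balances both:
(1/ρ)|∂P/∂n| = fV + V²/R  →  V² + fR·V − fR·V_g = 0
With fR = 1.12×10⁻⁴ × 251×10³ m = 28.1 m/s:
V = [−fR + √((fR)² + 4 fR V_g)]/2 = [−28.1 + √(28.1² + 4×28.1×15)]/2 = 10.8 m/s
Subgeostrophic (V < V_g = 15 m/s), as expected around a low.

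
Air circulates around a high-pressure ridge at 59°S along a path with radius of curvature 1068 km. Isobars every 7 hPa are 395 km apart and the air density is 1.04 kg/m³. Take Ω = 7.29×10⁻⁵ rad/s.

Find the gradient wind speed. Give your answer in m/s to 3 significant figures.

15.4 m/s

Coriolis parameter at 59°S:
f = 2Ω sin φ = 2 × 7.29×10⁻⁵ × sin 59° = 1.25×10⁻⁴ s⁻¹
Pressure gradient: |∂P/∂n| = 700 Pa / 395000 m = 1.77×10⁻³ Pa/m
Geostrophic speed: V_g = |∂P/∂n|/(fρ) = 1.77×10⁻³/(1.25×10⁻⁴ × 1.04) = 13.6 m/s
Around a high, pressure-gradient force acts outward with centrifugal, so Coriolis balances both:
fV = (1/ρ)|∂P/∂n| + V²/R  →  V² − fR·V + fR·V_g = 0
With fR = 1.25×10⁻⁴ × 1068×10³ m = 133 m/s:
V = [fR − √((fR)² − 4 fR V_g)]/2 = [133 − √(133² − 4×133×13.6)]/2 = 15.4 m/s
Supergeostrophic (V > V_g = 13.6 m/s), as expected around a high.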